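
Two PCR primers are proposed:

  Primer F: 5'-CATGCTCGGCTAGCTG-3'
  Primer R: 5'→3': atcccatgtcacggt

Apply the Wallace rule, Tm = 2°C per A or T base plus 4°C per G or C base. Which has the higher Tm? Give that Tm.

Primer F, 52°C

Primer F: A+T=6, G+C=10 → Tm = 2(6)+4(10) = 52°C
Primer R: A+T=7, G+C=8 → Tm = 2(7)+4(8) = 46°C
52°C vs 46°C → primer F is higher.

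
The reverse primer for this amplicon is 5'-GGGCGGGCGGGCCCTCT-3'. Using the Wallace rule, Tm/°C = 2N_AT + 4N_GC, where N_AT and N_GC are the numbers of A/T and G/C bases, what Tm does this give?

64°C

Base counts: T=2, A=0, G=9, C=6
A+T = 2, G+C = 15
Tm = 2×2 + 4×15 = 64°C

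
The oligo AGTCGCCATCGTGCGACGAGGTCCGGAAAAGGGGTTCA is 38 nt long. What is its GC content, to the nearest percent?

C=9, G=14, T=6, A=9
G+C = 14 + 9 = 23 out of 38 bases
%GC = 23/38 × 100 = 60.53% ≈ 61%

61%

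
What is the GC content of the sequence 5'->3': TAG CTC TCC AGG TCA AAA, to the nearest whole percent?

44%

Scanning the sequence gives G=3, A=6, T=4, C=5.
G+C = 3 + 5 = 8 out of 18 bases
%GC = 8/18 × 100 = 44.44% ≈ 44%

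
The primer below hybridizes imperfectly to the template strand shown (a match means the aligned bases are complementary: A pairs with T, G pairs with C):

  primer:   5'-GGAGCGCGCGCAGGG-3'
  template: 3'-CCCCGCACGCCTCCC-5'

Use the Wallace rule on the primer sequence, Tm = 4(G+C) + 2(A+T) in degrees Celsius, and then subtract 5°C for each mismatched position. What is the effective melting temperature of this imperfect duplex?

41°C

Primer base counts: A=2, T=0, G=9, C=4 → A+T=2, G+C=13
Perfect-match Tm = 2(2) + 4(13) = 4 + 52 = 56°C
Mismatches (positions where the bases are not complementary): 3 (at positions 3, 7, 11)
Effective Tm = 56 − 3×5 = 56 − 15 = 41°C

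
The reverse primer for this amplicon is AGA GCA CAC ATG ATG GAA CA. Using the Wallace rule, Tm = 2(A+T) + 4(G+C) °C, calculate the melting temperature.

Counting bases: T=2, G=5, C=4, A=9
AT pairs contribute 11, GC pairs contribute 9.
Tm = 2×11 + 4×9 = 58°C

58°C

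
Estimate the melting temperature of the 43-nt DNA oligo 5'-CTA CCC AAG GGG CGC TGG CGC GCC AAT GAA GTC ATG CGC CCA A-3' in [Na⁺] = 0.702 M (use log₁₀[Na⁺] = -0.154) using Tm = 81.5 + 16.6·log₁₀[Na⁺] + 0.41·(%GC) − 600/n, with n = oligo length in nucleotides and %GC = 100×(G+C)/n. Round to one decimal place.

Length n = 43. Base counts: G=13, T=5, C=15, A=10
G+C = 28, so %GC = 28/43 × 100 = 65.116%
Salt term: 16.6 × (-0.154) = -2.556
GC term: 0.41 × 65.116 = 26.698; length term: −600/43 = −13.953
Tm = 81.5 + (-2.556) + 26.698 − 13.953 = 91.689 → 91.7°C

91.7°C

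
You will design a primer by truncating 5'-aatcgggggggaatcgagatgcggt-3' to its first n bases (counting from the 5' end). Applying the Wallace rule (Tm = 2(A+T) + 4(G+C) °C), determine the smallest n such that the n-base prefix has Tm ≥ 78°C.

n = 24

First 23 bases: AATCGGGGGGGAATCGAGATGCG → Tm = 74°C (< 78°C)
First 24 bases: AATCGGGGGGGAATCGAGATGCGG → Tm = 78°C (≥ 78°C)
Each additional base adds 2°C (A/T) or 4°C (G/C), so Tm is non-decreasing in n; n = 24 is the first length to reach 78°C.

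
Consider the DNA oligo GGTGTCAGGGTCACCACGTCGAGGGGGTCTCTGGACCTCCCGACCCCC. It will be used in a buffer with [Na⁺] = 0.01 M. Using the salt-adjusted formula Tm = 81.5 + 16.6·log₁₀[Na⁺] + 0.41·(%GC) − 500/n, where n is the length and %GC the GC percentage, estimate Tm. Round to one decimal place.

Length n = 48. T=8, A=6, C=18, G=16
G+C = 34, so %GC = 34/48 × 100 = 70.833%
Salt term: 16.6 × (-2) = -33.2
GC term: 0.41 × 70.833 = 29.042; length term: −500/48 = −10.417
Tm = 81.5 + (-33.2) + 29.042 − 10.417 = 66.925 → 66.9°C

66.9°C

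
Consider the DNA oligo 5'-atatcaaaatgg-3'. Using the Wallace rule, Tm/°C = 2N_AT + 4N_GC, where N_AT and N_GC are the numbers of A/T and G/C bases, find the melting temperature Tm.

30°C

Scanning the sequence gives A=6, G=2, C=1, T=3.
A+T = 9, G+C = 3
Tm = 2(9) + 4(3) = 18 + 12 = 30°C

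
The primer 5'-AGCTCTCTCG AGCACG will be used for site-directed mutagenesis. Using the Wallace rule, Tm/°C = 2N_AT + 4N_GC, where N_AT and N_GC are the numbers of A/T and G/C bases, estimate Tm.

Base counts: G=4, C=6, A=3, T=3
AT pairs contribute 6, GC pairs contribute 10.
Tm = 2(6) + 4(10) = 12 + 40 = 52°C

52°C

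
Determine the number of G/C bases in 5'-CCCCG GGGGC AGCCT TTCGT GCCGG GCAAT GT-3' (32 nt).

23

G=12, A=3, C=11, T=6
Total G or C: 12 + 11 = 23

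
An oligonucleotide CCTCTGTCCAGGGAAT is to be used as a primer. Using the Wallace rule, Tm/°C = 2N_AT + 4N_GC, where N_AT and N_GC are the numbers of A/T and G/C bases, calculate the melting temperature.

Base counts: G=4, C=5, A=3, T=4
So N_AT = 7 and N_GC = 9.
Tm = 4·9 + 2·7 = 36 + 14 = 50°C

50°C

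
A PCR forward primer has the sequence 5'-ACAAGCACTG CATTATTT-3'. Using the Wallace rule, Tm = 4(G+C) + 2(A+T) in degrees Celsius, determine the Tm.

Base counts: A=6, C=4, T=6, G=2
AT pairs contribute 12, GC pairs contribute 6.
Tm = 4·6 + 2·12 = 24 + 24 = 48°C

48°C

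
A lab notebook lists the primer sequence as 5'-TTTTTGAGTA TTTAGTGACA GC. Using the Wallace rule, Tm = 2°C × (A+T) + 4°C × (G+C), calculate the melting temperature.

58°C

Scanning the sequence gives T=10, C=2, G=5, A=5.
AT pairs contribute 15, GC pairs contribute 7.
Tm = 2(15) + 4(7) = 30 + 28 = 58°C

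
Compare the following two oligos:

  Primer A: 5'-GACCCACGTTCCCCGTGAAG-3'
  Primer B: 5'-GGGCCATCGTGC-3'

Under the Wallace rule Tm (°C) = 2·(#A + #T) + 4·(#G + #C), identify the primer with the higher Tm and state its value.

Primer A, 66°C

Primer A: A+T=7, G+C=13 → Tm = 2(7)+4(13) = 66°C
Primer B: A+T=3, G+C=9 → Tm = 2(3)+4(9) = 42°C
66°C vs 42°C → primer A is higher.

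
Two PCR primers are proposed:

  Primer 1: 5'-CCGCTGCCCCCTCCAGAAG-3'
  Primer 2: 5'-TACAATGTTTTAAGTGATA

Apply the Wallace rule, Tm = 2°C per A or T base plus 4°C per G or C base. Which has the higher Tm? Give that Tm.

Primer 1: A+T=5, G+C=14 → Tm = 2(5)+4(14) = 66°C
Primer 2: A+T=15, G+C=4 → Tm = 2(15)+4(4) = 46°C
66°C vs 46°C → primer 1 is higher.

Primer 1, 66°C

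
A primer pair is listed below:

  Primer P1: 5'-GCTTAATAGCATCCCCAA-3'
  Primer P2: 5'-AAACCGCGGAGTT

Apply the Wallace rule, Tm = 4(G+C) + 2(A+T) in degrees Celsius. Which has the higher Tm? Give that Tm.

Primer P1, 52°C

Primer P1: A+T=10, G+C=8 → Tm = 2(10)+4(8) = 52°C
Primer P2: A+T=6, G+C=7 → Tm = 2(6)+4(7) = 40°C
52°C vs 40°C → primer P1 is higher.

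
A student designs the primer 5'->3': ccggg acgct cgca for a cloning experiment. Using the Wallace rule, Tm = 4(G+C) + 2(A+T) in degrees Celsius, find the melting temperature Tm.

C=6, T=1, G=5, A=2
So N_AT = 3 and N_GC = 11.
Tm = 2(3) + 4(11) = 6 + 44 = 50°C

50°C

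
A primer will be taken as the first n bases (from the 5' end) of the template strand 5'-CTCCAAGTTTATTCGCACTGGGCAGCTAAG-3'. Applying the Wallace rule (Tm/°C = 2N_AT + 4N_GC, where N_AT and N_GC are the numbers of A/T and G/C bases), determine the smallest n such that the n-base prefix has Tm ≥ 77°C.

First 25 bases: CTCCAAGTTTATTCGCACTGGGCAG → Tm = 76°C (< 77°C)
First 26 bases: CTCCAAGTTTATTCGCACTGGGCAGC → Tm = 80°C (≥ 77°C)
Since every base adds ≥2°C, Tm only increases with n, so the threshold is first crossed at n = 26.

n = 26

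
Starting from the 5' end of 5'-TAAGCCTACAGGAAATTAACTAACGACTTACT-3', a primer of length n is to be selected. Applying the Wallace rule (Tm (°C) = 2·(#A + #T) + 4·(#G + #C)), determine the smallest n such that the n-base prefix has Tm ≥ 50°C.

n = 19

First 18 bases: TAAGCCTACAGGAAATTA → Tm = 48°C (< 50°C)
First 19 bases: TAAGCCTACAGGAAATTAA → Tm = 50°C (≥ 50°C)
Since every base adds ≥2°C, Tm only increases with n, so the threshold is first crossed at n = 19.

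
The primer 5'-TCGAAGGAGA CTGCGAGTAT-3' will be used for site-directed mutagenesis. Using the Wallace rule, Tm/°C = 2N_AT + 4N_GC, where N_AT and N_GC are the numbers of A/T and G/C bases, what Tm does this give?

Counting bases: A=6, T=4, G=7, C=3
A+T = 10, G+C = 10
Tm = 2(10) + 4(10) = 20 + 40 = 60°C

60°C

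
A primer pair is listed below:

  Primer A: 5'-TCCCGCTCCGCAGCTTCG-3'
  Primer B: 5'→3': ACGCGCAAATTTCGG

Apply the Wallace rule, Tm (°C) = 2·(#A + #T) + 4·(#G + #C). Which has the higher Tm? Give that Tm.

Primer A: A+T=5, G+C=13 → Tm = 2(5)+4(13) = 62°C
Primer B: A+T=7, G+C=8 → Tm = 2(7)+4(8) = 46°C
62°C vs 46°C → primer A is higher.

Primer A, 62°C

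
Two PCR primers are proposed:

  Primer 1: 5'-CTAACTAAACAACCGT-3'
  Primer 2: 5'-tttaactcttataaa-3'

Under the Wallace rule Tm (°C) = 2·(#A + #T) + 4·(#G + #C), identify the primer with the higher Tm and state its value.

Primer 1, 44°C

Primer 1: A+T=10, G+C=6 → Tm = 2(10)+4(6) = 44°C
Primer 2: A+T=13, G+C=2 → Tm = 2(13)+4(2) = 34°C
44°C vs 34°C → primer 1 is higher.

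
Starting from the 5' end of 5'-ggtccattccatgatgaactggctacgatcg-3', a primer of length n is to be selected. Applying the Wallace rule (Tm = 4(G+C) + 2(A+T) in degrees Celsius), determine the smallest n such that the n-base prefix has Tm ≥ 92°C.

n = 31

First 30 bases: GGTCCATTCCATGATGAACTGGCTACGATC → Tm = 90°C (< 92°C)
First 31 bases: GGTCCATTCCATGATGAACTGGCTACGATCG → Tm = 94°C (≥ 92°C)
Since every base adds ≥2°C, Tm only increases with n, so the threshold is first crossed at n = 31.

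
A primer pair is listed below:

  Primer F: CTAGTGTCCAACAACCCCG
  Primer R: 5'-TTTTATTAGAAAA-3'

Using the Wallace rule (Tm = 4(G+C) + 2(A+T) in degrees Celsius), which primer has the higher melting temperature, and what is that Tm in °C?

Primer F: A+T=8, G+C=11 → Tm = 2(8)+4(11) = 60°C
Primer R: A+T=12, G+C=1 → Tm = 2(12)+4(1) = 28°C
60°C vs 28°C → primer F is higher.

Primer F, 60°C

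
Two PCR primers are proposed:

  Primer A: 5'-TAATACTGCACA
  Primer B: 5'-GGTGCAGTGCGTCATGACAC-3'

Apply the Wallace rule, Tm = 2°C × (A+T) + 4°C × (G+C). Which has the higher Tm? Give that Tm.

Primer B, 64°C

Primer A: A+T=8, G+C=4 → Tm = 2(8)+4(4) = 32°C
Primer B: A+T=8, G+C=12 → Tm = 2(8)+4(12) = 64°C
32°C vs 64°C → primer B is higher.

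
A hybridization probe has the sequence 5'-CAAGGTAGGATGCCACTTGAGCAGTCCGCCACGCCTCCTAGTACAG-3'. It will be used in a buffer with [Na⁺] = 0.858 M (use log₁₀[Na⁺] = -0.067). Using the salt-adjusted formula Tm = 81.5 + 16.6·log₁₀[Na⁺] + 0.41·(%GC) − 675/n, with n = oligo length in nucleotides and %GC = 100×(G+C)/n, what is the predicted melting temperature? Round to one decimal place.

Length n = 46. Base counts: G=12, C=15, T=8, A=11
G+C = 27, so %GC = 27/46 × 100 = 58.696%
Salt term: 16.6 × (-0.067) = -1.112
GC term: 0.41 × 58.696 = 24.065; length term: −675/46 = −14.674
Tm = 81.5 + (-1.112) + 24.065 − 14.674 = 89.779 → 89.8°C

89.8°C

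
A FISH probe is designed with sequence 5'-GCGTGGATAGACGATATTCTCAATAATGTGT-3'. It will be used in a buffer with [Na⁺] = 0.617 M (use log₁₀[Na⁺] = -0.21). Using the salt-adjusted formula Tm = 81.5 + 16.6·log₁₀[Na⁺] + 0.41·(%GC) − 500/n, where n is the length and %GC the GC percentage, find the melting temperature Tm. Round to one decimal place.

Length n = 31. Scanning the sequence gives T=10, G=8, C=4, A=9.
G+C = 12, so %GC = 12/31 × 100 = 38.71%
Salt term: 16.6 × (-0.21) = -3.486
GC term: 0.41 × 38.71 = 15.871; length term: −500/31 = −16.129
Tm = 81.5 + (-3.486) + 15.871 − 16.129 = 77.756 → 77.8°C

77.8°C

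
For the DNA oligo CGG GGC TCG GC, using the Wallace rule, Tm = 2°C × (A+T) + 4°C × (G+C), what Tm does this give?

42°C

T=1, C=4, G=6, A=0
A+T = 1, G+C = 10
Tm = 2(1) + 4(10) = 2 + 40 = 42°C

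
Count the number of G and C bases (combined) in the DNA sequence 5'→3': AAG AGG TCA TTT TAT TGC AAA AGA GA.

Counting bases: G=6, T=7, C=2, A=11
Total G or C: 6 + 2 = 8

8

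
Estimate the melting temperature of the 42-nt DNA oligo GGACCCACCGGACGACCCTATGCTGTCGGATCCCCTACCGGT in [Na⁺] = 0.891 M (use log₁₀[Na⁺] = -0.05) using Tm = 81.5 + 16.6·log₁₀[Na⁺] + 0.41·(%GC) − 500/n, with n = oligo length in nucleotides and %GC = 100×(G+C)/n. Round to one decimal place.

96.1°C

Length n = 42. Counting bases: G=11, A=7, C=17, T=7
G+C = 28, so %GC = 28/42 × 100 = 66.667%
Salt term: 16.6 × (-0.05) = -0.83
GC term: 0.41 × 66.667 = 27.333; length term: −500/42 = −11.905
Tm = 81.5 + (-0.83) + 27.333 − 11.905 = 96.098 → 96.1°C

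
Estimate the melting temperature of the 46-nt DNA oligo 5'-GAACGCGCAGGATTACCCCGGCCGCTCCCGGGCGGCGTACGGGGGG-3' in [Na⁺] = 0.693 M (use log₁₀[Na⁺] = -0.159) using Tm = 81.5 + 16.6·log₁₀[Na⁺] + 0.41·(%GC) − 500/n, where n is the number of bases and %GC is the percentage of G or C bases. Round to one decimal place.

Length n = 46. Base counts: C=16, G=20, T=4, A=6
G+C = 36, so %GC = 36/46 × 100 = 78.261%
Salt term: 16.6 × (-0.159) = -2.639
GC term: 0.41 × 78.261 = 32.087; length term: −500/46 = −10.87
Tm = 81.5 + (-2.639) + 32.087 − 10.87 = 100.078 → 100.1°C

100.1°C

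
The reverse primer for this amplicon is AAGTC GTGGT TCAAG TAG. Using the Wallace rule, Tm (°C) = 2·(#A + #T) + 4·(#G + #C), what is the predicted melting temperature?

Base counts: T=5, A=5, C=2, G=6
A+T = 10, G+C = 8
Tm = 2(10) + 4(8) = 20 + 32 = 52°C

52°C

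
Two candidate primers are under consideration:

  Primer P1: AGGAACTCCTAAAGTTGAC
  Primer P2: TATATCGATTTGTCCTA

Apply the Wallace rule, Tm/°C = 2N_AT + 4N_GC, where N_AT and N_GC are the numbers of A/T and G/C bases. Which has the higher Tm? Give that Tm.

Primer P1, 54°C

Primer P1: A+T=11, G+C=8 → Tm = 2(11)+4(8) = 54°C
Primer P2: A+T=12, G+C=5 → Tm = 2(12)+4(5) = 44°C
54°C vs 44°C → primer P1 is higher.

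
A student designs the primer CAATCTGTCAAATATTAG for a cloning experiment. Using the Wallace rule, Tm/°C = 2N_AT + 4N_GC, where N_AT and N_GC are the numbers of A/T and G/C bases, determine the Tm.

Base counts: G=2, T=6, C=3, A=7
So N_AT = 13 and N_GC = 5.
Tm = 2×13 + 4×5 = 46°C

46°C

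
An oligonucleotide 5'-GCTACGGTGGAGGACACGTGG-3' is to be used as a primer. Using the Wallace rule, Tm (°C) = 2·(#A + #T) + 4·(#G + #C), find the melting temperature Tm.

G=10, A=4, C=4, T=3
A+T = 7, G+C = 14
Tm = 2×7 + 4×14 = 70°C

70°C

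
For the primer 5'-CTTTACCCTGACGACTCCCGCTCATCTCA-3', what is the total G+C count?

16

T=8, A=5, G=3, C=13
Total G or C: 3 + 13 = 16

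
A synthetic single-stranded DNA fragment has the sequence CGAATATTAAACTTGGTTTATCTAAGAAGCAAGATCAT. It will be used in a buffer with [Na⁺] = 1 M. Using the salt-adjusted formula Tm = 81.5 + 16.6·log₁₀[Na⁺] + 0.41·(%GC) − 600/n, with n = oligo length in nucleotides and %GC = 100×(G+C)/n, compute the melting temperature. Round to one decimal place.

Length n = 38. Counting bases: C=5, T=12, A=15, G=6
G+C = 11, so %GC = 11/38 × 100 = 28.947%
Salt term: 16.6 × (0) = 0
GC term: 0.41 × 28.947 = 11.868; length term: −600/38 = −15.789
Tm = 81.5 + (0) + 11.868 − 15.789 = 77.579 → 77.6°C

77.6°C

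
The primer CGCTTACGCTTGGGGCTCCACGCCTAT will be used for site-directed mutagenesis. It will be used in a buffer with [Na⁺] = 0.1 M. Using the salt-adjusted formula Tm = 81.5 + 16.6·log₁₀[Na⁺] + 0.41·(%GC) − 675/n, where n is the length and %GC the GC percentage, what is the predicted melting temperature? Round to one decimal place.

65.7°C

Length n = 27. Base counts: A=3, T=7, C=10, G=7
G+C = 17, so %GC = 17/27 × 100 = 62.963%
Salt term: 16.6 × (-1) = -16.6
GC term: 0.41 × 62.963 = 25.815; length term: −675/27 = −25
Tm = 81.5 + (-16.6) + 25.815 − 25 = 65.715 → 65.7°C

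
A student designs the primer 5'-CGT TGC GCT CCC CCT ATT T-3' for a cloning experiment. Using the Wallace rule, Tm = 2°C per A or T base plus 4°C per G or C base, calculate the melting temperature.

60°C

Base counts: A=1, C=8, G=3, T=7
AT pairs contribute 8, GC pairs contribute 11.
Tm = 2(8) + 4(11) = 16 + 44 = 60°C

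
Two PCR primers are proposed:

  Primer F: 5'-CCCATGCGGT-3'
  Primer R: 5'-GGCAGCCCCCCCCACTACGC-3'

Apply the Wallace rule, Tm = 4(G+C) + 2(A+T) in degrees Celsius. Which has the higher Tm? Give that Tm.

Primer F: A+T=3, G+C=7 → Tm = 2(3)+4(7) = 34°C
Primer R: A+T=4, G+C=16 → Tm = 2(4)+4(16) = 72°C
34°C vs 72°C → primer R is higher.

Primer R, 72°C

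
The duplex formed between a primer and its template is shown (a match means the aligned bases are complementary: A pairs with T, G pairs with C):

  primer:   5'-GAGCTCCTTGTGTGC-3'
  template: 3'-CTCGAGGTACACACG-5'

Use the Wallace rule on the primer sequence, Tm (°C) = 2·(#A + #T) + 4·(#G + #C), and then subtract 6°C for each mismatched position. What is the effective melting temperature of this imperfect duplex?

Primer base counts: A=1, T=5, G=5, C=4 → A+T=6, G+C=9
Perfect-match Tm = 2(6) + 4(9) = 12 + 36 = 48°C
Mismatches (positions where the bases are not complementary): 1 (at position 8)
Effective Tm = 48 − 1×6 = 48 − 6 = 42°C

42°C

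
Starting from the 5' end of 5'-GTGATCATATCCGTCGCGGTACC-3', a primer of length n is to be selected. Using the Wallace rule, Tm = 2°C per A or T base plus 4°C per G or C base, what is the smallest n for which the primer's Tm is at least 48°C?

n = 16

First 15 bases: GTGATCATATCCGTC → Tm = 44°C (< 48°C)
First 16 bases: GTGATCATATCCGTCG → Tm = 48°C (≥ 48°C)
Each additional base adds 2°C (A/T) or 4°C (G/C), so Tm is non-decreasing in n; n = 16 is the first length to reach 48°C.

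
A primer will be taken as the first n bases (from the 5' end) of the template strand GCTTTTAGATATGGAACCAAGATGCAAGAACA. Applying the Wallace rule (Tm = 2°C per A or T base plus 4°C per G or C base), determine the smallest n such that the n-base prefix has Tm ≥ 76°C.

First 27 bases: GCTTTTAGATATGGAACCAAGATGCAA → Tm = 74°C (< 76°C)
First 28 bases: GCTTTTAGATATGGAACCAAGATGCAAG → Tm = 78°C (≥ 76°C)
Since every base adds ≥2°C, Tm only increases with n, so the threshold is first crossed at n = 28.

n = 28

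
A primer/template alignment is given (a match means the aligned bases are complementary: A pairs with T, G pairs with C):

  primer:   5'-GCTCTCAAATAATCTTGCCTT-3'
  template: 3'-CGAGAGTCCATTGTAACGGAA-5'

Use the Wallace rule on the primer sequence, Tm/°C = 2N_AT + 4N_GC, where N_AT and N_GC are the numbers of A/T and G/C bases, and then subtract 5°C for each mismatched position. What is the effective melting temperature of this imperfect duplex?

38°C

Primer base counts: A=5, T=8, G=2, C=6 → A+T=13, G+C=8
Perfect-match Tm = 2(13) + 4(8) = 26 + 32 = 58°C
Mismatches (positions where the bases are not complementary): 4 (at positions 8, 9, 13, 14)
Effective Tm = 58 − 4×5 = 58 − 20 = 38°C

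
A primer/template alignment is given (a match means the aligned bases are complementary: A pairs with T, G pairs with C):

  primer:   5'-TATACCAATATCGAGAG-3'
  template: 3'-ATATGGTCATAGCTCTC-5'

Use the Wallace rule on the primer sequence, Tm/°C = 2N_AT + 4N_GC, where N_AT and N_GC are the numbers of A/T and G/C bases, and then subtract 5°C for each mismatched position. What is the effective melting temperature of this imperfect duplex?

41°C

Primer base counts: A=7, T=4, G=3, C=3 → A+T=11, G+C=6
Perfect-match Tm = 2(11) + 4(6) = 22 + 24 = 46°C
Mismatches (positions where the bases are not complementary): 1 (at position 8)
Effective Tm = 46 − 1×5 = 46 − 5 = 41°C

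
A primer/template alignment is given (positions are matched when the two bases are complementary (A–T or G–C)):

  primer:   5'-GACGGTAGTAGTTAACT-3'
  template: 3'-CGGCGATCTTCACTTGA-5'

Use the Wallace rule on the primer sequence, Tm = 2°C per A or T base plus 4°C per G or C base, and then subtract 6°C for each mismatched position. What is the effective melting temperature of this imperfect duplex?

Primer base counts: A=5, T=5, G=5, C=2 → A+T=10, G+C=7
Perfect-match Tm = 2(10) + 4(7) = 20 + 28 = 48°C
Mismatches (positions where the bases are not complementary): 4 (at positions 2, 5, 9, 13)
Effective Tm = 48 − 4×6 = 48 − 24 = 24°C

24°C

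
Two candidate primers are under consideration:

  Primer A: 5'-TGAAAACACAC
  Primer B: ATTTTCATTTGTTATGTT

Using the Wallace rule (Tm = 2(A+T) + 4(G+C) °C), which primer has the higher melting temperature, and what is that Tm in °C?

Primer A: A+T=7, G+C=4 → Tm = 2(7)+4(4) = 30°C
Primer B: A+T=15, G+C=3 → Tm = 2(15)+4(3) = 42°C
30°C vs 42°C → primer B is higher.

Primer B, 42°C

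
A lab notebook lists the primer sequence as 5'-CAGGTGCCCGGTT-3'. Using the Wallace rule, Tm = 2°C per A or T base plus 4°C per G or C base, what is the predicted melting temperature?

Counting bases: C=4, G=5, T=3, A=1
AT pairs contribute 4, GC pairs contribute 9.
Tm = 2(4) + 4(9) = 8 + 36 = 44°C

44°C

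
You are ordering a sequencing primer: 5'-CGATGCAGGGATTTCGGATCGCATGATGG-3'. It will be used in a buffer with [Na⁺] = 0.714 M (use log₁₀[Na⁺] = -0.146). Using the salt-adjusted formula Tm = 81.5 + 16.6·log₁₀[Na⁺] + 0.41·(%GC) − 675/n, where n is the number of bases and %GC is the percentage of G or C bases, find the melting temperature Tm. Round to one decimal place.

78.4°C

Length n = 29. Base counts: A=6, C=5, G=11, T=7
G+C = 16, so %GC = 16/29 × 100 = 55.172%
Salt term: 16.6 × (-0.146) = -2.424
GC term: 0.41 × 55.172 = 22.621; length term: −675/29 = −23.276
Tm = 81.5 + (-2.424) + 22.621 − 23.276 = 78.421 → 78.4°C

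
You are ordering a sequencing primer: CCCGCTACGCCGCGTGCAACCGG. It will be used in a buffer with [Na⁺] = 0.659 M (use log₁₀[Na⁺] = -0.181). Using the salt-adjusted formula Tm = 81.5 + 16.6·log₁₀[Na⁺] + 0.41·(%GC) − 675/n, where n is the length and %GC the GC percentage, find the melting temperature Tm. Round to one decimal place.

81.2°C

Length n = 23. Base counts: A=3, C=11, T=2, G=7
G+C = 18, so %GC = 18/23 × 100 = 78.261%
Salt term: 16.6 × (-0.181) = -3.005
GC term: 0.41 × 78.261 = 32.087; length term: −675/23 = −29.348
Tm = 81.5 + (-3.005) + 32.087 − 29.348 = 81.234 → 81.2°C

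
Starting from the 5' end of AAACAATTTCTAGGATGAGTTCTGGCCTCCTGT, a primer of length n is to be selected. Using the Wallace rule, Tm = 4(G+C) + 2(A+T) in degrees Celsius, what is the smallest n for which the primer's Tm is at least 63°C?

First 23 bases: AAACAATTTCTAGGATGAGTTCT → Tm = 60°C (< 63°C)
First 24 bases: AAACAATTTCTAGGATGAGTTCTG → Tm = 64°C (≥ 63°C)
Each additional base adds 2°C (A/T) or 4°C (G/C), so Tm is non-decreasing in n; n = 24 is the first length to reach 63°C.

n = 24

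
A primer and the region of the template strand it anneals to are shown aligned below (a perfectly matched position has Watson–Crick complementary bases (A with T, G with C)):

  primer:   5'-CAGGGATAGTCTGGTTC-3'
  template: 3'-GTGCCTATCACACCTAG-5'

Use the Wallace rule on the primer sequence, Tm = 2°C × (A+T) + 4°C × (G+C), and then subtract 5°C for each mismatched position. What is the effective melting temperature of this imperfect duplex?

37°C

Primer base counts: A=3, T=5, G=6, C=3 → A+T=8, G+C=9
Perfect-match Tm = 2(8) + 4(9) = 16 + 36 = 52°C
Mismatches (positions where the bases are not complementary): 3 (at positions 3, 11, 15)
Effective Tm = 52 − 3×5 = 52 − 15 = 37°C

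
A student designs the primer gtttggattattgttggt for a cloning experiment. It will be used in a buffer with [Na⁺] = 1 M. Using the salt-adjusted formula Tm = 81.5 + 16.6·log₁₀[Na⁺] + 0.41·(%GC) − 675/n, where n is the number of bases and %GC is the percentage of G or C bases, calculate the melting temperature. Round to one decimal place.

Length n = 18. Base counts: A=2, T=10, G=6, C=0
G+C = 6, so %GC = 6/18 × 100 = 33.333%
Salt term: 16.6 × (0) = 0
GC term: 0.41 × 33.333 = 13.667; length term: −675/18 = −37.5
Tm = 81.5 + (0) + 13.667 − 37.5 = 57.667 → 57.7°C

57.7°C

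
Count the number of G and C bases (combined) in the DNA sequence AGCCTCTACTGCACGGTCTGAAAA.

12

Counting bases: G=5, T=5, A=7, C=7
Total G or C: 5 + 7 = 12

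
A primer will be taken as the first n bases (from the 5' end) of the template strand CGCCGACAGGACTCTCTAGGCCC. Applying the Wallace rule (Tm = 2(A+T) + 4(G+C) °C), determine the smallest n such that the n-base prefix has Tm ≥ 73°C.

First 21 bases: CGCCGACAGGACTCTCTAGGC → Tm = 70°C (< 73°C)
First 22 bases: CGCCGACAGGACTCTCTAGGCC → Tm = 74°C (≥ 73°C)
Since every base adds ≥2°C, Tm only increases with n, so the threshold is first crossed at n = 22.

n = 22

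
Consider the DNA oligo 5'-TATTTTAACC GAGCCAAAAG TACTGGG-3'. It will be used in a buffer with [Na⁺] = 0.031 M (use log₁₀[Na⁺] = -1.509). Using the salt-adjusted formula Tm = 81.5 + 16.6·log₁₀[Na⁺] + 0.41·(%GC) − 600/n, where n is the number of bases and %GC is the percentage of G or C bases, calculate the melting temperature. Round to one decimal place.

50.9°C

Length n = 27. Counting bases: G=6, C=5, T=7, A=9
G+C = 11, so %GC = 11/27 × 100 = 40.741%
Salt term: 16.6 × (-1.509) = -25.049
GC term: 0.41 × 40.741 = 16.704; length term: −600/27 = −22.222
Tm = 81.5 + (-25.049) + 16.704 − 22.222 = 50.933 → 50.9°C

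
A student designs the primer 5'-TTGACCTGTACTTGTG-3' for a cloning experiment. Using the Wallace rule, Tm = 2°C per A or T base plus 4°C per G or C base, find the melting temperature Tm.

Scanning the sequence gives G=4, T=7, A=2, C=3.
So N_AT = 9 and N_GC = 7.
Tm = 2×9 + 4×7 = 46°C

46°C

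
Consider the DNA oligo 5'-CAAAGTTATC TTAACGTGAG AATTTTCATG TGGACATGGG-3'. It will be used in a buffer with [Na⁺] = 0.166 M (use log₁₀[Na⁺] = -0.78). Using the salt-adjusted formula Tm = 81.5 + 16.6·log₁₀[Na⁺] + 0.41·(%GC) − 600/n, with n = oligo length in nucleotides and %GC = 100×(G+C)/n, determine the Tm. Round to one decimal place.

Length n = 40. Counting bases: C=5, T=13, A=12, G=10
G+C = 15, so %GC = 15/40 × 100 = 37.5%
Salt term: 16.6 × (-0.78) = -12.948
GC term: 0.41 × 37.5 = 15.375; length term: −600/40 = −15
Tm = 81.5 + (-12.948) + 15.375 − 15 = 68.927 → 68.9°C

68.9°C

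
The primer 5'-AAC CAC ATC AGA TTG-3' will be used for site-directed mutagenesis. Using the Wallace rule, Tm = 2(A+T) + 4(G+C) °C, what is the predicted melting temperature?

42°C

A=6, G=2, C=4, T=3
So N_AT = 9 and N_GC = 6.
Tm = 2(9) + 4(6) = 18 + 24 = 42°C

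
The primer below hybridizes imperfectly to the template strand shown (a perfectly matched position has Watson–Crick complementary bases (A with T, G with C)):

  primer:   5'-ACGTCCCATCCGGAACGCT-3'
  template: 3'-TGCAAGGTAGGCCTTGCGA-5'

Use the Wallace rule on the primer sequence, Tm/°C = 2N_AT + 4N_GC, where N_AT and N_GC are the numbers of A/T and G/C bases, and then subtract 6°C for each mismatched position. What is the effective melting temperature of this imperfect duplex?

56°C

Primer base counts: A=4, T=3, G=4, C=8 → A+T=7, G+C=12
Perfect-match Tm = 2(7) + 4(12) = 14 + 48 = 62°C
Mismatches (positions where the bases are not complementary): 1 (at position 5)
Effective Tm = 62 − 1×6 = 62 − 6 = 56°C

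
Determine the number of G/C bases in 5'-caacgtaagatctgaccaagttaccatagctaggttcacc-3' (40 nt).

18

Scanning the sequence gives T=9, C=11, G=7, A=13.
Total G or C: 7 + 11 = 18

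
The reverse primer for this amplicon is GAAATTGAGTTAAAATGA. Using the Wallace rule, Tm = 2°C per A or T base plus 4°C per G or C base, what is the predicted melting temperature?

44°C

Counting bases: A=9, T=5, G=4, C=0
AT pairs contribute 14, GC pairs contribute 4.
Tm = 2(14) + 4(4) = 28 + 16 = 44°C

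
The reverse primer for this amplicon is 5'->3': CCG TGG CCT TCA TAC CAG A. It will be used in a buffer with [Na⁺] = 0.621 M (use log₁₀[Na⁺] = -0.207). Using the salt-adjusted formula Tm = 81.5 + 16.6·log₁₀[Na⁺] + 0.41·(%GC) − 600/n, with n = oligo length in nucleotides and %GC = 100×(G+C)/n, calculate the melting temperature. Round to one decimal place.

70.2°C

Length n = 19. Scanning the sequence gives T=4, C=7, A=4, G=4.
G+C = 11, so %GC = 11/19 × 100 = 57.895%
Salt term: 16.6 × (-0.207) = -3.436
GC term: 0.41 × 57.895 = 23.737; length term: −600/19 = −31.579
Tm = 81.5 + (-3.436) + 23.737 − 31.579 = 70.222 → 70.2°C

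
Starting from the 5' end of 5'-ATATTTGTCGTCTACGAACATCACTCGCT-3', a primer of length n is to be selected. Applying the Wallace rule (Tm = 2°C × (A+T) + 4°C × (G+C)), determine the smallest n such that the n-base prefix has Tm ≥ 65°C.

n = 24

First 23 bases: ATATTTGTCGTCTACGAACATCA → Tm = 62°C (< 65°C)
First 24 bases: ATATTTGTCGTCTACGAACATCAC → Tm = 66°C (≥ 65°C)
Each additional base adds 2°C (A/T) or 4°C (G/C), so Tm is non-decreasing in n; n = 24 is the first length to reach 65°C.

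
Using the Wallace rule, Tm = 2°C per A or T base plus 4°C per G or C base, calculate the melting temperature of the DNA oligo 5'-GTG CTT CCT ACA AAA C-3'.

46°C

Base counts: T=4, C=5, A=5, G=2
So N_AT = 9 and N_GC = 7.
Tm = 4·7 + 2·9 = 28 + 18 = 46°C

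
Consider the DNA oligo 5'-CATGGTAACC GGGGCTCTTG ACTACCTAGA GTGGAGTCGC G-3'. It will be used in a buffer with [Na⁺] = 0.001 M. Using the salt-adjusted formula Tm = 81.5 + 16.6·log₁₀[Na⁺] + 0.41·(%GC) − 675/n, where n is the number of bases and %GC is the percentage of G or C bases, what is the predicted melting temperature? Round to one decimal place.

Length n = 41. Scanning the sequence gives G=14, C=10, A=8, T=9.
G+C = 24, so %GC = 24/41 × 100 = 58.537%
Salt term: 16.6 × (-3) = -49.8
GC term: 0.41 × 58.537 = 24; length term: −675/41 = −16.463
Tm = 81.5 + (-49.8) + 24 − 16.463 = 39.237 → 39.2°C

39.2°C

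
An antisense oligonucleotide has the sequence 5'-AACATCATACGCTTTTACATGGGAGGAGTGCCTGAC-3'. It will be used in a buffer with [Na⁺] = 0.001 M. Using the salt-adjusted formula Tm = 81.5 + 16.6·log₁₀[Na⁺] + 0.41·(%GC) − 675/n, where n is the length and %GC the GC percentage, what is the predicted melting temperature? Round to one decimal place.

32.3°C

Length n = 36. Scanning the sequence gives G=9, A=10, T=9, C=8.
G+C = 17, so %GC = 17/36 × 100 = 47.222%
Salt term: 16.6 × (-3) = -49.8
GC term: 0.41 × 47.222 = 19.361; length term: −675/36 = −18.75
Tm = 81.5 + (-49.8) + 19.361 − 18.75 = 32.311 → 32.3°C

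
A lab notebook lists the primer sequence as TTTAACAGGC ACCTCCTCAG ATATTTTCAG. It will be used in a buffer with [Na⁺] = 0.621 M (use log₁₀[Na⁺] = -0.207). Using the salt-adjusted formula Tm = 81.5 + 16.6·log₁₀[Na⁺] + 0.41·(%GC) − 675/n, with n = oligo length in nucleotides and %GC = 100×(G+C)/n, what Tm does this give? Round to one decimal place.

Length n = 30. A=8, C=8, T=10, G=4
G+C = 12, so %GC = 12/30 × 100 = 40%
Salt term: 16.6 × (-0.207) = -3.436
GC term: 0.41 × 40 = 16.4; length term: −675/30 = −22.5
Tm = 81.5 + (-3.436) + 16.4 − 22.5 = 71.964 → 72.0°C

72.0°C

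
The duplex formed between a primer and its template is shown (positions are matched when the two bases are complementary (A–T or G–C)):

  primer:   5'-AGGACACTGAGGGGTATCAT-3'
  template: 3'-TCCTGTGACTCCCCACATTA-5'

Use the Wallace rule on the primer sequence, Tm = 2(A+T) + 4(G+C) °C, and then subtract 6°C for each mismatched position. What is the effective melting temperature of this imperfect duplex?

Primer base counts: A=6, T=4, G=7, C=3 → A+T=10, G+C=10
Perfect-match Tm = 2(10) + 4(10) = 20 + 40 = 60°C
Mismatches (positions where the bases are not complementary): 2 (at positions 16, 18)
Effective Tm = 60 − 2×6 = 60 − 12 = 48°C

48°C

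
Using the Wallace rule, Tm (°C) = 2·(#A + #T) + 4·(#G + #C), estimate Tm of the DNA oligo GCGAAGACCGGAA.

Counting bases: T=0, A=5, G=5, C=3
A+T = 5, G+C = 8
Tm = 2(5) + 4(8) = 10 + 32 = 42°C

42°C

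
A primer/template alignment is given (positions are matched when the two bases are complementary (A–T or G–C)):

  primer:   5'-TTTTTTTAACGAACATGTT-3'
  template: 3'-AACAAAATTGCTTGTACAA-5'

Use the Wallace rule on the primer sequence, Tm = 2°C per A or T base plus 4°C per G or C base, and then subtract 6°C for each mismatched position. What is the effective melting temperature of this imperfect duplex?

Primer base counts: A=5, T=10, G=2, C=2 → A+T=15, G+C=4
Perfect-match Tm = 2(15) + 4(4) = 30 + 16 = 46°C
Mismatches (positions where the bases are not complementary): 1 (at position 3)
Effective Tm = 46 − 1×6 = 46 − 6 = 40°C

40°C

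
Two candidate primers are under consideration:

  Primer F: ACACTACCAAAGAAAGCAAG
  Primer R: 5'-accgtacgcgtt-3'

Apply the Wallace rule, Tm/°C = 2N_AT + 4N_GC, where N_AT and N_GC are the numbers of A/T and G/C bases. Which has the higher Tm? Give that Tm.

Primer F, 56°C

Primer F: A+T=12, G+C=8 → Tm = 2(12)+4(8) = 56°C
Primer R: A+T=5, G+C=7 → Tm = 2(5)+4(7) = 38°C
56°C vs 38°C → primer F is higher.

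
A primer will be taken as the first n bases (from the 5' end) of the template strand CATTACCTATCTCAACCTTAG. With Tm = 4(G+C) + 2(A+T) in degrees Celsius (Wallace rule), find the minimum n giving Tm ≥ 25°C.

n = 10

First 9 bases: CATTACCTA → Tm = 24°C (< 25°C)
First 10 bases: CATTACCTAT → Tm = 26°C (≥ 25°C)
Since every base adds ≥2°C, Tm only increases with n, so the threshold is first crossed at n = 10.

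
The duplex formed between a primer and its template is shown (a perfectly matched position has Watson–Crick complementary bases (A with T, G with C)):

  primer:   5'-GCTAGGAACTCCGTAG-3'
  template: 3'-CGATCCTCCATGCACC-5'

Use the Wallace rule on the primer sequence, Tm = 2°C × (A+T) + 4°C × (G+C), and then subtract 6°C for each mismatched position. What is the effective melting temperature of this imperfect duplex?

Primer base counts: A=4, T=3, G=5, C=4 → A+T=7, G+C=9
Perfect-match Tm = 2(7) + 4(9) = 14 + 36 = 50°C
Mismatches (positions where the bases are not complementary): 4 (at positions 8, 9, 11, 15)
Effective Tm = 50 − 4×6 = 50 − 24 = 26°C

26°C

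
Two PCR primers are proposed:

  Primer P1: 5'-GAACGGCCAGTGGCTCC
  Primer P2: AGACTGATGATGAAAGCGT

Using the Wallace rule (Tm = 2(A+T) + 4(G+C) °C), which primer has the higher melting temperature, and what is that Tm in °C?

Primer P1, 58°C

Primer P1: A+T=5, G+C=12 → Tm = 2(5)+4(12) = 58°C
Primer P2: A+T=11, G+C=8 → Tm = 2(11)+4(8) = 54°C
58°C vs 54°C → primer P1 is higher.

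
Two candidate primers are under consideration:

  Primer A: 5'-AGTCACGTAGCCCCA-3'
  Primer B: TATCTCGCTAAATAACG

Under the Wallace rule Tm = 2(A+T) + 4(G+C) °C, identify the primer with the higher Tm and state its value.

Primer A: A+T=6, G+C=9 → Tm = 2(6)+4(9) = 48°C
Primer B: A+T=11, G+C=6 → Tm = 2(11)+4(6) = 46°C
48°C vs 46°C → primer A is higher.

Primer A, 48°C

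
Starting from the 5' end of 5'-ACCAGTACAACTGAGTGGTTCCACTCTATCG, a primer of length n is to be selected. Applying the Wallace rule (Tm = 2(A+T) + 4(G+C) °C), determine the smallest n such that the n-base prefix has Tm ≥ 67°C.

First 22 bases: ACCAGTACAACTGAGTGGTTCC → Tm = 66°C (< 67°C)
First 23 bases: ACCAGTACAACTGAGTGGTTCCA → Tm = 68°C (≥ 67°C)
Since every base adds ≥2°C, Tm only increases with n, so the threshold is first crossed at n = 23.

n = 23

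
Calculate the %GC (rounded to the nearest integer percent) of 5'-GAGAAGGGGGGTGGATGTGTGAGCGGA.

63%

Counting bases: T=4, C=1, A=6, G=16
G+C = 16 + 1 = 17 out of 27 bases
%GC = 17/27 × 100 = 62.96% ≈ 63%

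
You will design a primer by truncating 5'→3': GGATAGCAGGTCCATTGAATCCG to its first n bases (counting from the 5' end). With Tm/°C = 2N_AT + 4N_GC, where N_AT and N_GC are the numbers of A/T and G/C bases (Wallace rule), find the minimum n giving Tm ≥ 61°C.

n = 21

First 20 bases: GGATAGCAGGTCCATTGAAT → Tm = 58°C (< 61°C)
First 21 bases: GGATAGCAGGTCCATTGAATC → Tm = 62°C (≥ 61°C)
Each additional base adds 2°C (A/T) or 4°C (G/C), so Tm is non-decreasing in n; n = 21 is the first length to reach 61°C.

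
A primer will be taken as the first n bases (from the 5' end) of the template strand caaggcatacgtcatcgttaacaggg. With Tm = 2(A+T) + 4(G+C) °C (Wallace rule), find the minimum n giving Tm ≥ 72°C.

First 24 bases: CAAGGCATACGTCATCGTTAACAG → Tm = 70°C (< 72°C)
First 25 bases: CAAGGCATACGTCATCGTTAACAGG → Tm = 74°C (≥ 72°C)
Each additional base adds 2°C (A/T) or 4°C (G/C), so Tm is non-decreasing in n; n = 25 is the first length to reach 72°C.

n = 25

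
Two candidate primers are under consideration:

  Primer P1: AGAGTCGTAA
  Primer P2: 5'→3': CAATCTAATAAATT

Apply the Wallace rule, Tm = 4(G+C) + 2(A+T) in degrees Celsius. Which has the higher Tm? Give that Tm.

Primer P1: A+T=6, G+C=4 → Tm = 2(6)+4(4) = 28°C
Primer P2: A+T=12, G+C=2 → Tm = 2(12)+4(2) = 32°C
28°C vs 32°C → primer P2 is higher.

Primer P2, 32°C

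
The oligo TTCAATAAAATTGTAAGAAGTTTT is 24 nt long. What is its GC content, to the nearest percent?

17%

Base counts: A=10, T=10, C=1, G=3
G+C = 3 + 1 = 4 out of 24 bases
%GC = 4/24 × 100 = 16.67% ≈ 17%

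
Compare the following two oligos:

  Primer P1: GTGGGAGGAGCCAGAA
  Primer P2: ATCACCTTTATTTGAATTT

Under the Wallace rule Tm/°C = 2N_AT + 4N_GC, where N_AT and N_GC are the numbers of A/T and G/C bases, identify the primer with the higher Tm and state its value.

Primer P1, 52°C

Primer P1: A+T=6, G+C=10 → Tm = 2(6)+4(10) = 52°C
Primer P2: A+T=15, G+C=4 → Tm = 2(15)+4(4) = 46°C
52°C vs 46°C → primer P1 is higher.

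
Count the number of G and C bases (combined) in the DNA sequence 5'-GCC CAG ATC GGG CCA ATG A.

12

G=6, A=5, T=2, C=6
Total G or C: 6 + 6 = 12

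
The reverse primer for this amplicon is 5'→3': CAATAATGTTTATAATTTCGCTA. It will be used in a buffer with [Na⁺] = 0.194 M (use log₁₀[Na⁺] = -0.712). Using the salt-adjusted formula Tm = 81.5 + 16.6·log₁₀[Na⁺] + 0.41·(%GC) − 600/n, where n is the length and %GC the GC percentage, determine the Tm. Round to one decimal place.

Length n = 23. Counting bases: C=3, G=2, T=10, A=8
G+C = 5, so %GC = 5/23 × 100 = 21.739%
Salt term: 16.6 × (-0.712) = -11.819
GC term: 0.41 × 21.739 = 8.913; length term: −600/23 = −26.087
Tm = 81.5 + (-11.819) + 8.913 − 26.087 = 52.507 → 52.5°C

52.5°C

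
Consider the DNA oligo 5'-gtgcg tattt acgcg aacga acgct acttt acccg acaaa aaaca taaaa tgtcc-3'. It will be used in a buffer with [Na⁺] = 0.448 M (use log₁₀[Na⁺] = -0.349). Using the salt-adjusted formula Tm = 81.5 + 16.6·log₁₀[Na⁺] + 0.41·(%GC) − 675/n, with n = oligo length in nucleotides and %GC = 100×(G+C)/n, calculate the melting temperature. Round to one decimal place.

Length n = 55. Scanning the sequence gives C=14, T=12, G=9, A=20.
G+C = 23, so %GC = 23/55 × 100 = 41.818%
Salt term: 16.6 × (-0.349) = -5.793
GC term: 0.41 × 41.818 = 17.145; length term: −675/55 = −12.273
Tm = 81.5 + (-5.793) + 17.145 − 12.273 = 80.579 → 80.6°C

80.6°C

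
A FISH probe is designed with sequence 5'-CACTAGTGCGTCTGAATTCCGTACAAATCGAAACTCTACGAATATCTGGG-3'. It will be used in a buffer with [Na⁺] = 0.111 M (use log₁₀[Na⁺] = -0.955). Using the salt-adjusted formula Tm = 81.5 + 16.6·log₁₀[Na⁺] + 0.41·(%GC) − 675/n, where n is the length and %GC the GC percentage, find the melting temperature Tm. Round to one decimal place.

Length n = 50. Counting bases: G=10, C=12, A=15, T=13
G+C = 22, so %GC = 22/50 × 100 = 44%
Salt term: 16.6 × (-0.955) = -15.853
GC term: 0.41 × 44 = 18.04; length term: −675/50 = −13.5
Tm = 81.5 + (-15.853) + 18.04 − 13.5 = 70.187 → 70.2°C

70.2°C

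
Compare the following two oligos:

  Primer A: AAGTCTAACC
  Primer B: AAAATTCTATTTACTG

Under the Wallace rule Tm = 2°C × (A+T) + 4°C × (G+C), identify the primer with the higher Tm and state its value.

Primer A: A+T=6, G+C=4 → Tm = 2(6)+4(4) = 28°C
Primer B: A+T=13, G+C=3 → Tm = 2(13)+4(3) = 38°C
28°C vs 38°C → primer B is higher.

Primer B, 38°C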